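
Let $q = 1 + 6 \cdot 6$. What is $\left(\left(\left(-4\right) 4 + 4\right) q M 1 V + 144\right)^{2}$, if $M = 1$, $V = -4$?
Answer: $3686400$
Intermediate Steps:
$q = 37$ ($q = 1 + 36 = 37$)
$\left(\left(\left(-4\right) 4 + 4\right) q M 1 V + 144\right)^{2} = \left(\left(\left(-4\right) 4 + 4\right) 37 \cdot 1 \cdot 1 \left(-4\right) + 144\right)^{2} = \left(\left(-16 + 4\right) 37 \cdot 1 \cdot 1 \left(-4\right) + 144\right)^{2} = \left(\left(-12\right) 37 \cdot 1 \cdot 1 \left(-4\right) + 144\right)^{2} = \left(\left(-444\right) 1 \cdot 1 \left(-4\right) + 144\right)^{2} = \left(\left(-444\right) 1 \left(-4\right) + 144\right)^{2} = \left(\left(-444\right) \left(-4\right) + 144\right)^{2} = \left(1776 + 144\right)^{2} = 1920^{2} = 3686400$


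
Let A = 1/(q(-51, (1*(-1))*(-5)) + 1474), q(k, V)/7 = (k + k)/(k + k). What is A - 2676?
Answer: -3963155/1481 ≈ -2676.0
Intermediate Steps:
q(k, V) = 7 (q(k, V) = 7*((k + k)/(k + k)) = 7*((2*k)/((2*k))) = 7*((2*k)*(1/(2*k))) = 7*1 = 7)
A = 1/1481 (A = 1/(7 + 1474) = 1/1481 ≈ 0.00067522)
A - 2676 = 1/1481 - 2676 = -3963155/1481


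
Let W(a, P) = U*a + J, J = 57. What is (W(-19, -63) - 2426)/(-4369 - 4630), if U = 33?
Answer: 2996/8999 ≈ 0.33293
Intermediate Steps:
W(a, P) = 57 + 33*a (W(a, P) = 33*a + 57 = 57 + 33*a)
(W(-19, -63) - 2426)/(-4369 - 4630) = ((57 + 33*(-19)) - 2426)/(-4369 - 4630) = ((57 - 627) - 2426)/(-8999) = (-570 - 2426)*(-1/8999) = -2996*(-1/8999) = 2996/8999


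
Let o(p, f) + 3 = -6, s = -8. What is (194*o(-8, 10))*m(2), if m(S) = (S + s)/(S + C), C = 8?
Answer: 5238/5 ≈ 1047.6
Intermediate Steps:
o(p, f) = -9 (o(p, f) = -3 - 6 = -9)
m(S) = (-8 + S)/(8 + S) (m(S) = (S - 8)/(S + 8) = (-8 + S)/(8 + S))
(194*o(-8, 10))*m(2) = (194*(-9))*((-8 + 2)/(8 + 2)) = -1746*(-6)/10 = -873*(-6)/5 = -1746*(-⅗) = 5238/5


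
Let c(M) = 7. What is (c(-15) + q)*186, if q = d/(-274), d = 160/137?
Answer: 24422358/18769 ≈ 1301.2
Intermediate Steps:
d = 160/137 (d = 160*(1/137) = 160/137 ≈ 1.1679)
q = -80/18769 (q = (160/137)/(-274) = (160/137)*(-1/274) = -80/18769 ≈ -0.0042624)
(c(-15) + q)*186 = (7 - 80/18769)*186 = (131303/18769)*186 = 24422358/18769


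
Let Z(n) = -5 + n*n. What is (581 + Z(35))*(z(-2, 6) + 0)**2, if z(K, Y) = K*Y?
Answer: 259344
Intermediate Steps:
Z(n) = -5 + n**2
(581 + Z(35))*(z(-2, 6) + 0)**2 = (581 + (-5 + 35**2))*(-2*6 + 0)**2 = (581 + (-5 + 1225))*(-12 + 0)**2 = (581 + 1220)*(-12)**2 = 1801*144 = 259344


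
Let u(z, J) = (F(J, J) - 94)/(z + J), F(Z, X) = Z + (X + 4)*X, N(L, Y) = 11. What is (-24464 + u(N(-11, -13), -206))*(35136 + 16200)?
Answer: -82339384704/65 ≈ -1.2668e+9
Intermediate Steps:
F(Z, X) = Z + X*(4 + X) (F(Z, X) = Z + (4 + X)*X = Z + X*(4 + X))
u(z, J) = (-94 + J² + 5*J)/(J + z) (u(z, J) = ((J + J² + 4*J) - 94)/(z + J) = ((J² + 5*J) - 94)/(J + z) = (-94 + J² + 5*J)/(J + z))
(-24464 + u(N(-11, -13), -206))*(35136 + 16200) = (-24464 + (-94 + (-206)² + 5*(-206))/(-206 + 11))*(35136 + 16200) = (-24464 + (-94 + 42436 - 1030)/(-195))*51336 = (-24464 - 1/195*41312)*51336 = (-24464 - 41312/195)*51336 = -4811792/195*51336 = -82339384704/65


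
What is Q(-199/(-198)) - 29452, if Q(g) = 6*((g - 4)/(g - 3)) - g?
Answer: -2302815041/78210 ≈ -29444.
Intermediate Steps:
Q(g) = -g + 6*(-4 + g)/(-3 + g) (Q(g) = 6*((-4 + g)/(-3 + g)) - g = 6*(-4 + g)/(-3 + g) - g = -g + 6*(-4 + g)/(-3 + g))
Q(-199/(-198)) - 29452 = (-24 - (-199/(-198))² + 9*(-199/(-198)))/(-3 - 199/(-198)) - 29452 = (-24 - (-199*(-1/198))² + 9*(-199*(-1/198)))/(-3 - 199*(-1/198)) - 29452 = (-24 - (199/198)² + 9*(199/198))/(-3 + 199/198) - 29452 = (-24 - 1*39601/39204 + 199/22)/(-395/198) - 29452 = -198*(-24 - 39601/39204 + 199/22)/395 - 29452 = -198/395*(-625879/39204) - 29452 = 625879/78210 - 29452 = -2302815041/78210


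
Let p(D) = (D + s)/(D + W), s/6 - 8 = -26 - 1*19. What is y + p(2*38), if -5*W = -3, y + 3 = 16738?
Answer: 6408775/383 ≈ 16733.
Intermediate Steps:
y = 16735 (y = -3 + 16738 = 16735)
W = ⅗ (W = -⅕*(-3) = ⅗ ≈ 0.60000)
s = -222 (s = 48 + 6*(-26 - 1*19) = 48 + 6*(-26 - 19) = 48 + 6*(-45) = 48 - 270 = -222)
p(D) = (-222 + D)/(⅗ + D) (p(D) = (D - 222)/(D + ⅗) = (-222 + D)/(⅗ + D))
y + p(2*38) = 16735 + 5*(-222 + 2*38)/(3 + 5*(2*38)) = 16735 + 5*(-222 + 76)/(3 + 5*76) = 16735 + 5*(-146)/(3 + 380) = 16735 + 5*(-146)/383 = 16735 + 5*(1/383)*(-146) = 16735 - 730/383 = 6408775/383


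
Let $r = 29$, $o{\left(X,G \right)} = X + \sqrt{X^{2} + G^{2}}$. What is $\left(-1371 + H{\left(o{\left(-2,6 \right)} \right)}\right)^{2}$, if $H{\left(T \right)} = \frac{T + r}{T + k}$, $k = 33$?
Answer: $\frac{1592376467876}{848241} - \frac{20190304 \sqrt{10}}{848241} \approx 1.8772 \cdot 10^{6}$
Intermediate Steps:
$o{\left(X,G \right)} = X + \sqrt{G^{2} + X^{2}}$
$H{\left(T \right)} = \frac{29 + T}{33 + T}$ ($H{\left(T \right)} = \frac{T + 29}{T + 33} = \frac{29 + T}{33 + T}$)
$\left(-1371 + H{\left(o{\left(-2,6 \right)} \right)}\right)^{2} = \left(-1371 + \frac{29 - \left(2 - \sqrt{6^{2} + \left(-2\right)^{2}}\right)}{33 - \left(2 - \sqrt{6^{2} + \left(-2\right)^{2}}\right)}\right)^{2} = \left(-1371 + \frac{29 - \left(2 - \sqrt{36 + 4}\right)}{33 - \left(2 - \sqrt{36 + 4}\right)}\right)^{2} = \left(-1371 + \frac{29 - \left(2 - \sqrt{40}\right)}{33 - \left(2 - \sqrt{40}\right)}\right)^{2} = \left(-1371 + \frac{29 - \left(2 - 2 \sqrt{10}\right)}{33 - \left(2 - 2 \sqrt{10}\right)}\right)^{2} = \left(-1371 + \frac{27 + 2 \sqrt{10}}{31 + 2 \sqrt{10}}\right)^{2}$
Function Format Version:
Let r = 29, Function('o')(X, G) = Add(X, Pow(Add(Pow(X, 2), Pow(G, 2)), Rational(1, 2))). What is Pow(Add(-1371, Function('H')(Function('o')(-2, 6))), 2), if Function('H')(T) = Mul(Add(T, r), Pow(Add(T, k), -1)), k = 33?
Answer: Add(Rational(1592376467876, 848241), Mul(Rational(-20190304, 848241), Pow(10, Rational(1, 2)))) ≈ 1.8772e+6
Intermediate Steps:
Function('o')(X, G) = Add(X, Pow(Add(Pow(G, 2), Pow(X, 2)), Rational(1, 2)))
Function('H')(T) = Mul(Pow(Add(33, T), -1), Add(29, T)) (Function('H')(T) = Mul(Add(T, 29), Pow(Add(T, 33), -1)) = Mul(Add(29, T), Pow(Add(33, T), -1)) = Mul(Pow(Add(33, T), -1), Add(29, T)))
Pow(Add(-1371, Function('H')(Function('o')(-2, 6))), 2) = Pow(Add(-1371, Mul(Pow(Add(33, Add(-2, Pow(Add(Pow(6, 2), Pow(-2, 2)), Rational(1, 2)))), -1), Add(29, Add(-2, Pow(Add(Pow(6, 2), Pow(-2, 2)), Rational(1, 2)))))), 2) = Pow(Add(-1371, Mul(Pow(Add(33, Add(-2, Pow(Add(36, 4), Rational(1, 2)))), -1), Add(29, Add(-2, Pow(Add(36, 4), Rational(1, 2)))))), 2) = Pow(Add(-1371, Mul(Pow(Add(33, Add(-2, Pow(40, Rational(1, 2)))), -1), Add(29, Add(-2, Pow(40, Rational(1, 2)))))), 2) = Pow(Add(-1371, Mul(Pow(Add(33, Add(-2, Mul(2, Pow(10, Rational(1, 2))))), -1), Add(29, Add(-2, Mul(2, Pow(10, Rational(1, 2))))))), 2) = Pow(Add(-1371, Mul(Pow(Add(31, Mul(2, Pow(10, Rational(1, 2)))), -1), Add(27, Mul(2, Pow(10, Rational(1, 2)))))), 2)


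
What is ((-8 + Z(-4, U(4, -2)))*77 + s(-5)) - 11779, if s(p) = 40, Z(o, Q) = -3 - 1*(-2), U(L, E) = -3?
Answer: -12432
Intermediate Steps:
Z(o, Q) = -1 (Z(o, Q) = -3 + 2 = -1)
((-8 + Z(-4, U(4, -2)))*77 + s(-5)) - 11779 = ((-8 - 1)*77 + 40) - 11779 = (-9*77 + 40) - 11779 = (-693 + 40) - 11779 = -653 - 11779 = -12432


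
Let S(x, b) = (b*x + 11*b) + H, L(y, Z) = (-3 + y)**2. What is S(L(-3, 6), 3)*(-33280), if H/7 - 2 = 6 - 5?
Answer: -5391360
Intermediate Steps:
H = 21 (H = 14 + 7*(6 - 5) = 14 + 7*1 = 14 + 7 = 21)
S(x, b) = 21 + 11*b + b*x (S(x, b) = (b*x + 11*b) + 21 = (11*b + b*x) + 21 = 21 + 11*b + b*x)
S(L(-3, 6), 3)*(-33280) = (21 + 11*3 + 3*(-3 - 3)**2)*(-33280) = (21 + 33 + 3*(-6)**2)*(-33280) = (21 + 33 + 3*36)*(-33280) = (21 + 33 + 108)*(-33280) = 162*(-33280) = -5391360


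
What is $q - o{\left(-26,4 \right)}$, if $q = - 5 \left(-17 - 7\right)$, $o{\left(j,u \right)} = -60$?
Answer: $180$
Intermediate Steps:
$q = 120$ ($q = \left(-5\right) \left(-24\right) = 120$)
$q - o{\left(-26,4 \right)} = 120 - -60 = 120 + 60 = 180$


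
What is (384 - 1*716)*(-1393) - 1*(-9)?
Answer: 462485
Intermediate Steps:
(384 - 1*716)*(-1393) - 1*(-9) = (384 - 716)*(-1393) + 9 = -332*(-1393) + 9 = 462476 + 9 = 462485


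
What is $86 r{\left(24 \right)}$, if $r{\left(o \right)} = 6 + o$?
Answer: $2580$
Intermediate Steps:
$86 r{\left(24 \right)} = 86 \left(6 + 24\right) = 86 \cdot 30 = 2580$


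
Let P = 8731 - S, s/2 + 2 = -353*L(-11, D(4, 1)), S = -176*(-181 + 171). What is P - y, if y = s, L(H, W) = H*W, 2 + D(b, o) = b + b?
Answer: -39621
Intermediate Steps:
S = 1760 (S = -176*(-10) = 1760)
D(b, o) = -2 + 2*b (D(b, o) = -2 + (b + b) = -2 + 2*b)
s = 46592 (s = -4 + 2*(-(-3883)*(-2 + 2*4)) = -4 + 2*(-(-3883)*(-2 + 8)) = -4 + 2*(-(-3883)*6) = -4 + 2*(-353*(-66)) = -4 + 2*23298 = -4 + 46596 = 46592)
y = 46592
P = 6971 (P = 8731 - 1*1760 = 8731 - 1760 = 6971)
P - y = 6971 - 1*46592 = 6971 - 46592 = -39621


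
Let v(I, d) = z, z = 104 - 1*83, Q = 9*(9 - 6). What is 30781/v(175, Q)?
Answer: 30781/21 ≈ 1465.8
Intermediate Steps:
Q = 27 (Q = 9*3 = 27)
z = 21 (z = 104 - 83 = 21)
v(I, d) = 21
30781/v(175, Q) = 30781/21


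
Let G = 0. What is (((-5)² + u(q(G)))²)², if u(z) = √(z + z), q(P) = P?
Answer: 390625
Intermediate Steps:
u(z) = √2*√z (u(z) = √(2*z) = √2*√z)
(((-5)² + u(q(G)))²)² = (((-5)² + √2*√0)²)² = ((25 + √2*0)²)² = ((25 + 0)²)² = (25²)² = 625² = 390625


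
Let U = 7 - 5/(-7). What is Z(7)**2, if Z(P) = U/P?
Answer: 2916/2401 ≈ 1.2145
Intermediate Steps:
U = 54/7 (U = 7 - 5*(-1/7) = 7 + 5/7 = 54/7 ≈ 7.7143)
Z(P) = 54/(7*P)
Z(7)**2 = ((54/7)/7)**2 = ((54/7)*(1/7))**2 = (54/49)**2 = 2916/2401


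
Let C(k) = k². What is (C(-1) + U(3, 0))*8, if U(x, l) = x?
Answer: 32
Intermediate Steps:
(C(-1) + U(3, 0))*8 = ((-1)² + 3)*8 = (1 + 3)*8 = 4*8 = 32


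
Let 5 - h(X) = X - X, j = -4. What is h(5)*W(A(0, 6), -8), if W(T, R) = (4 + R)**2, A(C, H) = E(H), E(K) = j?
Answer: 80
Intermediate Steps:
E(K) = -4
A(C, H) = -4
h(X) = 5 (h(X) = 5 - (X - X) = 5 - 1*0 = 5 + 0 = 5)
h(5)*W(A(0, 6), -8) = 5*(4 - 8)**2 = 5*(-4)**2 = 5*16 = 80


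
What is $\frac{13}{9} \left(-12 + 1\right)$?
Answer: $- \frac{143}{9} \approx -15.889$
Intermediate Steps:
$\frac{13}{9} \left(-12 + 1\right) = 13 \cdot \frac{1}{9} \left(-11\right) = \frac{13}{9} \left(-11\right) = - \frac{143}{9}$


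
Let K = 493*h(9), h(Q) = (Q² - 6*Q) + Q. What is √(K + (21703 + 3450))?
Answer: √42901 ≈ 207.13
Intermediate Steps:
h(Q) = Q² - 5*Q
K = 17748 (K = 493*(9*(-5 + 9)) = 493*(9*4) = 493*36 = 17748)
√(K + (21703 + 3450)) = √(17748 + (21703 + 3450)) = √(17748 + 25153) = √42901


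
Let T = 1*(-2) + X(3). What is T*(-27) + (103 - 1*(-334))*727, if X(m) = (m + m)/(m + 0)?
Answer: 317699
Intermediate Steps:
X(m) = 2 (X(m) = (2*m)/m = 2)
T = 0 (T = 1*(-2) + 2 = -2 + 2 = 0)
T*(-27) + (103 - 1*(-334))*727 = 0*(-27) + (103 - 1*(-334))*727 = 0 + (103 + 334)*727 = 0 + 437*727 = 0 + 317699 = 317699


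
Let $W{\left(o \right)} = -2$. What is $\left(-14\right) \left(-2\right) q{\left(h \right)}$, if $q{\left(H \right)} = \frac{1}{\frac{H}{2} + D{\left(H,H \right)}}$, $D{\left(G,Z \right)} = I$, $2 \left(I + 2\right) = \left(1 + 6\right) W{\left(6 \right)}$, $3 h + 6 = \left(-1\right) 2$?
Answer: $- \frac{84}{31} \approx -2.7097$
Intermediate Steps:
$h = - \frac{8}{3}$ ($h = -2 + \frac{\left(-1\right) 2}{3} = -2 + \frac{1}{3} \left(-2\right) = -2 - \frac{2}{3} = - \frac{8}{3} \approx -2.6667$)
$I = -9$ ($I = -2 + \frac{\left(1 + 6\right) \left(-2\right)}{2} = -2 + \frac{7 \left(-2\right)}{2} = -2 + \frac{1}{2} \left(-14\right) = -2 - 7 = -9$)
$D{\left(G,Z \right)} = -9$
$q{\left(H \right)} = \frac{1}{-9 + \frac{H}{2}}$ ($q{\left(H \right)} = \frac{1}{\frac{H}{2} - 9} = \frac{1}{-9 + \frac{H}{2}}$)
$\left(-14\right) \left(-2\right) q{\left(h \right)} = \left(-14\right) \left(-2\right) \frac{2}{-18 - \frac{8}{3}} = 28 \frac{2}{- \frac{62}{3}} = 28 \cdot 2 \left(- \frac{3}{62}\right) = 28 \left(- \frac{3}{31}\right) = - \frac{84}{31}$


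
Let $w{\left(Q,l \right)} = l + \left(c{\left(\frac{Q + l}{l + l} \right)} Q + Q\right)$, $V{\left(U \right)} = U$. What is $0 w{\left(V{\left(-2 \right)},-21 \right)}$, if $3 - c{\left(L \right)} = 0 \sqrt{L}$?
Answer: $0$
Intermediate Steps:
$c{\left(L \right)} = 3$ ($c{\left(L \right)} = 3 - 0 \sqrt{L} = 3 - 0 = 3 + 0 = 3$)
$w{\left(Q,l \right)} = l + 4 Q$ ($w{\left(Q,l \right)} = l + \left(3 Q + Q\right) = l + 4 Q$)
$0 w{\left(V{\left(-2 \right)},-21 \right)} = 0 \left(-21 + 4 \left(-2\right)\right) = 0 \left(-21 - 8\right) = 0 \left(-29\right) = 0$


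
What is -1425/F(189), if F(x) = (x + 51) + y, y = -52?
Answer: -1425/188 ≈ -7.5798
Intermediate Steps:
F(x) = -1 + x (F(x) = (x + 51) - 52 = (51 + x) - 52 = -1 + x)
-1425/F(189) = -1425/(-1 + 189) = -1425/188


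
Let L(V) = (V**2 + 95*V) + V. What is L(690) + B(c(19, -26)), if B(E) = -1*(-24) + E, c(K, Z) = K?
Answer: 542383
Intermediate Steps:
L(V) = V**2 + 96*V
B(E) = 24 + E
L(690) + B(c(19, -26)) = 690*(96 + 690) + (24 + 19) = 690*786 + 43 = 542340 + 43 = 542383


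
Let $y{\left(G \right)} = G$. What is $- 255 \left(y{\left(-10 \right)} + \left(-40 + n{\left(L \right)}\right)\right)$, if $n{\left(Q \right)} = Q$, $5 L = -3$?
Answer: $12903$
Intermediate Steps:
$L = - \frac{3}{5}$ ($L = \frac{1}{5} \left(-3\right) = - \frac{3}{5} \approx -0.6$)
$- 255 \left(y{\left(-10 \right)} + \left(-40 + n{\left(L \right)}\right)\right) = - 255 \left(-10 - \frac{203}{5}\right) = \left(-255\right) \left(- \frac{253}{5}\right) = 12903$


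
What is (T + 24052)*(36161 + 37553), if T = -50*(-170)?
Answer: 2399538128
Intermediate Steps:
T = 8500
(T + 24052)*(36161 + 37553) = (8500 + 24052)*(36161 + 37553) = 32552*73714 = 2399538128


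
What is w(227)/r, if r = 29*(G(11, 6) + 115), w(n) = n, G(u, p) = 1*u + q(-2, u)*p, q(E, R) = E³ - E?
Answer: 227/2610 ≈ 0.086973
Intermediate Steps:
G(u, p) = u - 6*p (G(u, p) = 1*u + ((-2)³ - 1*(-2))*p = u + (-8 + 2)*p = u - 6*p)
r = 2610 (r = 29*((11 - 6*6) + 115) = 29*((11 - 36) + 115) = 29*(-25 + 115) = 29*90 = 2610)
w(227)/r = 227/2610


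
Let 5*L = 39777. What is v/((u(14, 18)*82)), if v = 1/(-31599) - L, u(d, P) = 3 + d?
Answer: -36968042/6477795 ≈ -5.7069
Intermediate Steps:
L = 39777/5 (L = (⅕)*39777 = 39777/5 ≈ 7955.4)
v = -1256913428/157995 (v = 1/(-31599) - 1*39777/5 = -1/31599 - 39777/5 = -1256913428/157995 ≈ -7955.4)
v/((u(14, 18)*82)) = -1256913428*1/(82*(3 + 14))/157995 = -1256913428/(157995*(17*82)) = -1256913428/157995/1394 = -1256913428/157995*1/1394 = -36968042/6477795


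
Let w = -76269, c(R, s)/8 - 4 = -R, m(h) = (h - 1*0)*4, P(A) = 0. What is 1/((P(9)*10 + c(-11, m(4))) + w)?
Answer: -1/76149 ≈ -1.3132e-5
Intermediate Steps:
m(h) = 4*h (m(h) = (h + 0)*4 = h*4 = 4*h)
c(R, s) = 32 - 8*R (c(R, s) = 32 + 8*(-R) = 32 - 8*R)
1/((P(9)*10 + c(-11, m(4))) + w) = 1/((0*10 + (32 - 8*(-11))) - 76269) = 1/((0 + (32 + 88)) - 76269) = 1/((0 + 120) - 76269) = 1/(120 - 76269) = 1/(-76149) = -1/76149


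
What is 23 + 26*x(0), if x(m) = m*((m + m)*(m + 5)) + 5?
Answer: 153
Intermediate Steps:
x(m) = 5 + 2*m²*(5 + m) (x(m) = m*((2*m)*(5 + m)) + 5 = m*(2*m*(5 + m)) + 5 = 2*m²*(5 + m) + 5 = 5 + 2*m²*(5 + m))
23 + 26*x(0) = 23 + 26*(5 + 2*0³ + 10*0²) = 23 + 26*(5 + 2*0 + 10*0) = 23 + 26*(5 + 0 + 0) = 23 + 26*5 = 23 + 130 = 153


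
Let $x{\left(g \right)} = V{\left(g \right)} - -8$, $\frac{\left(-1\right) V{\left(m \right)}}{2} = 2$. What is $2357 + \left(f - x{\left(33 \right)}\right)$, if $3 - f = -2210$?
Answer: $4566$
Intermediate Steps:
$f = 2213$ ($f = 3 - -2210 = 3 + 2210 = 2213$)
$V{\left(m \right)} = -4$ ($V{\left(m \right)} = \left(-2\right) 2 = -4$)
$x{\left(g \right)} = 4$ ($x{\left(g \right)} = -4 - -8 = -4 + 8 = 4$)
$2357 + \left(f - x{\left(33 \right)}\right) = 2357 + \left(2213 - 4\right) = 2357 + 2209 = 4566$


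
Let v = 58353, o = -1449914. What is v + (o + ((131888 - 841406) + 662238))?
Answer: -1438841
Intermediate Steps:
v + (o + ((131888 - 841406) + 662238)) = 58353 + (-1449914 + ((131888 - 841406) + 662238)) = 58353 + (-1449914 + (-709518 + 662238)) = 58353 + (-1449914 - 47280) = 58353 - 1497194 = -1438841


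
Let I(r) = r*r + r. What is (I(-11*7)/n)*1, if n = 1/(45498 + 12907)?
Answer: 341786060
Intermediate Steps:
I(r) = r + r**2 (I(r) = r**2 + r = r + r**2)
n = 1/58405 ≈ 1.7122e-5
(I(-11*7)/n)*1 = (((-11*7)*(1 - 11*7))/(1/58405))*1 = (-77*(1 - 77)*58405)*1 = (-77*(-76)*58405)*1 = (5852*58405)*1 = 341786060*1 = 341786060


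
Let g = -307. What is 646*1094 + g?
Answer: 706417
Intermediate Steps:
646*1094 + g = 646*1094 - 307 = 706724 - 307 = 706417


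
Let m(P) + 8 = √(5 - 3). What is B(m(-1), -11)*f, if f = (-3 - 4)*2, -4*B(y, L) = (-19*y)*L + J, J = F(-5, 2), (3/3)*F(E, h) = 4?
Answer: -5838 + 1463*√2/2 ≈ -4803.5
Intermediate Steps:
F(E, h) = 4
J = 4
m(P) = -8 + √2 (m(P) = -8 + √(5 - 3) = -8 + √2)
B(y, L) = -1 + 19*L*y/4 (B(y, L) = -((-19*y)*L + 4)/4 = -(-19*L*y + 4)/4 = -(4 - 19*L*y)/4 = -1 + 19*L*y/4)
f = -14 (f = -7*2 = -14)
B(m(-1), -11)*f = (-1 + (19/4)*(-11)*(-8 + √2))*(-14) = (-1 + (418 - 209*√2/4))*(-14) = (417 - 209*√2/4)*(-14) = -5838 + 1463*√2/2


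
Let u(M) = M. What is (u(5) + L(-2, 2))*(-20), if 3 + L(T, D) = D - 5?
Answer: 20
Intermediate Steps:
L(T, D) = -8 + D (L(T, D) = -3 + (D - 5) = -3 + (-5 + D) = -8 + D)
(u(5) + L(-2, 2))*(-20) = (5 + (-8 + 2))*(-20) = (5 - 6)*(-20) = -1*(-20) = 20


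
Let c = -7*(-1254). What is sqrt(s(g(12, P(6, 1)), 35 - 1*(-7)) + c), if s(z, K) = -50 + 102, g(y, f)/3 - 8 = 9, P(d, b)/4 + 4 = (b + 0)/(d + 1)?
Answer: sqrt(8830) ≈ 93.968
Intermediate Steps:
P(d, b) = -16 + 4*b/(1 + d) (P(d, b) = -16 + 4*((b + 0)/(d + 1)) = -16 + 4*(b/(1 + d)) = -16 + 4*b/(1 + d))
g(y, f) = 51 (g(y, f) = 24 + 3*9 = 24 + 27 = 51)
c = 8778
s(z, K) = 52
sqrt(s(g(12, P(6, 1)), 35 - 1*(-7)) + c) = sqrt(52 + 8778) = sqrt(8830)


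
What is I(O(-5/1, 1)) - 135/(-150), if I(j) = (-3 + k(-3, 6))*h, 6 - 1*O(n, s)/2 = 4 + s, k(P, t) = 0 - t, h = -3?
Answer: 279/10 ≈ 27.900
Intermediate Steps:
k(P, t) = -t
O(n, s) = 4 - 2*s (O(n, s) = 12 - 2*(4 + s) = 12 + (-8 - 2*s) = 4 - 2*s)
I(j) = 27 (I(j) = (-3 - 1*6)*(-3) = (-3 - 6)*(-3) = -9*(-3) = 27)
I(O(-5/1, 1)) - 135/(-150) = 27 - 135/(-150) = 27 - 1/150*(-135) = 27 + 9/10 = 279/10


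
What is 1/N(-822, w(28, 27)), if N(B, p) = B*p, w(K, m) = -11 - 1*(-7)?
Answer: 1/3288 ≈ 0.00030414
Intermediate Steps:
w(K, m) = -4 (w(K, m) = -11 + 7 = -4)
1/N(-822, w(28, 27)) = 1/(-822*(-4)) = 1/3288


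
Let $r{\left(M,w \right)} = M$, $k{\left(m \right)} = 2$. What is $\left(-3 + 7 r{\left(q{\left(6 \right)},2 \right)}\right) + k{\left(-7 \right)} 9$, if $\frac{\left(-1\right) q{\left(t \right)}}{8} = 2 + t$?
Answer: $-433$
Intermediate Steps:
$q{\left(t \right)} = -16 - 8 t$ ($q{\left(t \right)} = - 8 \left(2 + t\right) = -16 - 8 t$)
$\left(-3 + 7 r{\left(q{\left(6 \right)},2 \right)}\right) + k{\left(-7 \right)} 9 = \left(-3 + 7 \left(-16 - 48\right)\right) + 2 \cdot 9 = \left(-3 + 7 \left(-16 - 48\right)\right) + 18 = \left(-3 + 7 \left(-64\right)\right) + 18 = \left(-3 - 448\right) + 18 = -451 + 18 = -433$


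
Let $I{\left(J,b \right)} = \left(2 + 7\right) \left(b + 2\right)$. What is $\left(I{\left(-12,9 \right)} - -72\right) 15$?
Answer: $2565$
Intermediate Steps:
$I{\left(J,b \right)} = 18 + 9 b$ ($I{\left(J,b \right)} = 9 \left(2 + b\right) = 18 + 9 b$)
$\left(I{\left(-12,9 \right)} - -72\right) 15 = \left(\left(18 + 9 \cdot 9\right) - -72\right) 15 = \left(\left(18 + 81\right) + 72\right) 15 = \left(99 + 72\right) 15 = 171 \cdot 15 = 2565$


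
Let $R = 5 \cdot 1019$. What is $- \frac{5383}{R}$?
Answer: $- \frac{5383}{5095} \approx -1.0565$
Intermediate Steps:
$R = 5095$
$- \frac{5383}{R} = - \frac{5383}{5095}$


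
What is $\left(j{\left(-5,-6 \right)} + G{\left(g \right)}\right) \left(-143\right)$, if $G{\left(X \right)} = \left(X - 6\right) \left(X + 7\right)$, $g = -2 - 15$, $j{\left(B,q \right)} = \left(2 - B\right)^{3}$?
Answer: $-81939$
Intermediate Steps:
$g = -17$ ($g = -2 - 15 = -17$)
$G{\left(X \right)} = \left(-6 + X\right) \left(7 + X\right)$
$\left(j{\left(-5,-6 \right)} + G{\left(g \right)}\right) \left(-143\right) = \left(- \left(-2 - 5\right)^{3} - \left(59 - 289\right)\right) \left(-143\right) = \left(- \left(-7\right)^{3} - -230\right) \left(-143\right) = \left(\left(-1\right) \left(-343\right) + 230\right) \left(-143\right) = \left(343 + 230\right) \left(-143\right) = 573 \left(-143\right) = -81939$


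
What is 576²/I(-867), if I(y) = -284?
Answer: -82944/71 ≈ -1168.2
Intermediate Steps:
576²/I(-867) = 576²/(-284) = 331776*(-1/284) = -82944/71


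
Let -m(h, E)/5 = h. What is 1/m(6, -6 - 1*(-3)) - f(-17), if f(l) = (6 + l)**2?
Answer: -3631/30 ≈ -121.03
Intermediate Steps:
m(h, E) = -5*h
1/m(6, -6 - 1*(-3)) - f(-17) = 1/(-5*6) - (6 - 17)**2 = 1/(-30) - 1*(-11)**2 = -1/30 - 1*121 = -1/30 - 121 = -3631/30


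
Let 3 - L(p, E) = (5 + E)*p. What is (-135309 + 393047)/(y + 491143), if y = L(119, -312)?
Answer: 257738/527679 ≈ 0.48844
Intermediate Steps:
L(p, E) = 3 - p*(5 + E) (L(p, E) = 3 - (5 + E)*p = 3 - p*(5 + E))
y = 36536 (y = 3 - 5*119 - 1*(-312)*119 = 3 - 595 + 37128 = 36536)
(-135309 + 393047)/(y + 491143) = (-135309 + 393047)/(36536 + 491143) = 257738/527679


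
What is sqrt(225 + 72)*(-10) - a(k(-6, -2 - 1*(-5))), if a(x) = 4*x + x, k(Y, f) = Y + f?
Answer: 15 - 30*sqrt(33) ≈ -157.34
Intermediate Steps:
a(x) = 5*x
sqrt(225 + 72)*(-10) - a(k(-6, -2 - 1*(-5))) = sqrt(225 + 72)*(-10) - 5*(-6 + (-2 - 1*(-5))) = sqrt(297)*(-10) - 5*(-6 + (-2 + 5)) = (3*sqrt(33))*(-10) - 5*(-6 + 3) = -30*sqrt(33) - 5*(-3) = -30*sqrt(33) - 1*(-15) = -30*sqrt(33) + 15 = 15 - 30*sqrt(33)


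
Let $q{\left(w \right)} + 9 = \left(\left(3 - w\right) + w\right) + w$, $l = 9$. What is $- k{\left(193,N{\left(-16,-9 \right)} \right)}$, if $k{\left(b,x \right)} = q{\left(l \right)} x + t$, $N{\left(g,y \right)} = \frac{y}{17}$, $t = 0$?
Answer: $\frac{27}{17} \approx 1.5882$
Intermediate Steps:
$q{\left(w \right)} = -6 + w$ ($q{\left(w \right)} = -9 + \left(\left(\left(3 - w\right) + w\right) + w\right) = -9 + \left(3 + w\right) = -6 + w$)
$N{\left(g,y \right)} = \frac{y}{17}$ ($N{\left(g,y \right)} = y \frac{1}{17} = \frac{y}{17}$)
$k{\left(b,x \right)} = 3 x$ ($k{\left(b,x \right)} = \left(-6 + 9\right) x + 0 = 3 x + 0 = 3 x$)
$- k{\left(193,N{\left(-16,-9 \right)} \right)} = - 3 \cdot \frac{1}{17} \left(-9\right) = - \frac{3 \left(-9\right)}{17} = \left(-1\right) \left(- \frac{27}{17}\right) = \frac{27}{17}$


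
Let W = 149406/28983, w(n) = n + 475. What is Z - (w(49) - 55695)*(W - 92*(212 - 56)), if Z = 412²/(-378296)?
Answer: -361602236679332088/456839707 ≈ -7.9153e+8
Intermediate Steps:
w(n) = 475 + n
W = 49802/9661 (W = 149406*(1/28983) = 49802/9661 ≈ 5.1550)
Z = -21218/47287 (Z = 169744*(-1/378296) = -21218/47287 ≈ -0.44871)
Z - (w(49) - 55695)*(W - 92*(212 - 56)) = -21218/47287 - ((475 + 49) - 55695)*(49802/9661 - 92*(212 - 56)) = -21218/47287 - (524 - 55695)*(49802/9661 - 92*156) = -21218/47287 - (-55171)*(49802/9661 - 14352) = -21218/47287 - (-55171)*(-138604870)/9661 = -21218/47287 - 1*7646969282770/9661 = -21218/47287 - 7646969282770/9661 = -361602236679332088/456839707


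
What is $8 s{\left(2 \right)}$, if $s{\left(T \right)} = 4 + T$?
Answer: $48$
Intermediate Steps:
$8 s{\left(2 \right)} = 8 \left(4 + 2\right) = 8 \cdot 6 = 48$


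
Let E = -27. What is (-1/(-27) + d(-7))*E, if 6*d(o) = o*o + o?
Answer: -190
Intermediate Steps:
d(o) = o/6 + o²/6 (d(o) = (o*o + o)/6 = (o² + o)/6 = (o + o²)/6 = o/6 + o²/6)
(-1/(-27) + d(-7))*E = (-1/(-27) + (⅙)*(-7)*(1 - 7))*(-27) = (-1*(-1/27) + (⅙)*(-7)*(-6))*(-27) = (1/27 + 7)*(-27) = (190/27)*(-27) = -190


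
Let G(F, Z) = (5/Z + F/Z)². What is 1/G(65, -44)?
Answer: 484/1225 ≈ 0.39510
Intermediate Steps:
1/G(65, -44) = 1/((5 + 65)²/(-44)²) = 1/((1/1936)*70²) = 1/((1/1936)*4900) = 1/(1225/484) = 484/1225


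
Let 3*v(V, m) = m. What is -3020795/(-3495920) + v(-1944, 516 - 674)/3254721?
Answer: 74670841555/86417044848 ≈ 0.86408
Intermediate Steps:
v(V, m) = m/3
-3020795/(-3495920) + v(-1944, 516 - 674)/3254721 = -3020795/(-3495920) + ((516 - 674)/3)/3254721 = -3020795*(-1/3495920) + ((⅓)*(-158))*(1/3254721) = 604159/699184 - 158/3*1/3254721 = 604159/699184 - 2/123597 = 74670841555/86417044848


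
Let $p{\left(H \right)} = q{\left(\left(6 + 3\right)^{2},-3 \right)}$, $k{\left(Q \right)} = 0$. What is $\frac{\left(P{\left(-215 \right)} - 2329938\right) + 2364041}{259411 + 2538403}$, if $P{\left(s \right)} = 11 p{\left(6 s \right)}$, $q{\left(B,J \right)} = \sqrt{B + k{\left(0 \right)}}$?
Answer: $\frac{17101}{1398907} \approx 0.012225$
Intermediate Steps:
$q{\left(B,J \right)} = \sqrt{B}$ ($q{\left(B,J \right)} = \sqrt{B + 0} = \sqrt{B}$)
$p{\left(H \right)} = 9$ ($p{\left(H \right)} = \sqrt{\left(6 + 3\right)^{2}} = \sqrt{9^{2}} = \sqrt{81} = 9$)
$P{\left(s \right)} = 99$ ($P{\left(s \right)} = 11 \cdot 9 = 99$)
$\frac{\left(P{\left(-215 \right)} - 2329938\right) + 2364041}{259411 + 2538403} = \frac{\left(99 - 2329938\right) + 2364041}{259411 + 2538403} = \frac{-2329839 + 2364041}{2797814} = 34202 \cdot \frac{1}{2797814} = \frac{17101}{1398907}$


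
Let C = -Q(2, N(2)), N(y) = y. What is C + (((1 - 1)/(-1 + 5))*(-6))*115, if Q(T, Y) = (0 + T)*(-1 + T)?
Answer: -2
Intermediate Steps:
Q(T, Y) = T*(-1 + T)
C = -2 (C = -2*(-1 + 2) = -2 ≈ -2.0000)
C + (((1 - 1)/(-1 + 5))*(-6))*115 = -2 + (((1 - 1)/(-1 + 5))*(-6))*115 = -2 + ((0/4)*(-6))*115 = -2 + ((0*(¼))*(-6))*115 = -2 + (0*(-6))*115 = -2 + 0*115 = -2 + 0 = -2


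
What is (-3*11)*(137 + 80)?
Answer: -7161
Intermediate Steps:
(-3*11)*(137 + 80) = -33*217 = -7161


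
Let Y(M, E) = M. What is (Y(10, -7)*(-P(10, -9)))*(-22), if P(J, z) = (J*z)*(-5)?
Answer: 99000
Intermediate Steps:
P(J, z) = -5*J*z
(Y(10, -7)*(-P(10, -9)))*(-22) = (10*(-(-5)*10*(-9)))*(-22) = (10*(-1*450))*(-22) = (10*(-450))*(-22) = -4500*(-22) = 99000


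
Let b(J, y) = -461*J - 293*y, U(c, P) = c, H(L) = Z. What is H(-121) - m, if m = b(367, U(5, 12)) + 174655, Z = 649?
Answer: -3354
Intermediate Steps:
H(L) = 649
m = 4003 (m = (-461*367 - 293*5) + 174655 = (-169187 - 1465) + 174655 = -170652 + 174655 = 4003)
H(-121) - m = 649 - 1*4003 = 649 - 4003 = -3354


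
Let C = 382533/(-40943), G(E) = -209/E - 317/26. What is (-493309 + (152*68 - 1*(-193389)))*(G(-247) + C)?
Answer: 3188905234056/532259 ≈ 5.9913e+6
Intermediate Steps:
G(E) = -317/26 - 209/E (G(E) = -209/E - 317*1/26 = -209/E - 317/26 = -317/26 - 209/E)
C = -382533/40943 (C = 382533*(-1/40943) = -382533/40943 ≈ -9.3431)
(-493309 + (152*68 - 1*(-193389)))*(G(-247) + C) = (-493309 + (152*68 - 1*(-193389)))*((-317/26 - 209/(-247)) - 382533/40943) = (-493309 + (10336 + 193389))*((-317/26 - 209*(-1/247)) - 382533/40943) = (-493309 + 203725)*((-317/26 + 11/13) - 382533/40943) = -289584*(-295/26 - 382533/40943) = -289584*(-22024043/1064518) = 3188905234056/532259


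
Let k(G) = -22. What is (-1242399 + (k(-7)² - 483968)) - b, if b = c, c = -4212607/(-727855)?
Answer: -1256196783572/727855 ≈ -1.7259e+6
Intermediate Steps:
c = 4212607/727855 (c = -4212607*(-1/727855) = 4212607/727855 ≈ 5.7877)
b = 4212607/727855 ≈ 5.7877
(-1242399 + (k(-7)² - 483968)) - b = (-1242399 + ((-22)² - 483968)) - 1*4212607/727855 = (-1242399 + (484 - 483968)) - 4212607/727855 = (-1242399 - 483484) - 4212607/727855 = -1725883 - 4212607/727855 = -1256196783572/727855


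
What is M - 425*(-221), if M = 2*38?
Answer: 94001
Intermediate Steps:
M = 76
M - 425*(-221) = 76 - 425*(-221) = 76 + 93925 = 94001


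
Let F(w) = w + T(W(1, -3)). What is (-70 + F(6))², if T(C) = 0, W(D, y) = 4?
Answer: 4096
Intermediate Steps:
F(w) = w (F(w) = w + 0 = w)
(-70 + F(6))² = (-70 + 6)² = (-64)² = 4096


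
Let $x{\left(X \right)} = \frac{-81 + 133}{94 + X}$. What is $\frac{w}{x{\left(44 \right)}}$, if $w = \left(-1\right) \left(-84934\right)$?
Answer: $\frac{2930223}{13} \approx 2.254 \cdot 10^{5}$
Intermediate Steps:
$x{\left(X \right)} = \frac{52}{94 + X}$
$w = 84934$
$\frac{w}{x{\left(44 \right)}} = \frac{84934}{52 \frac{1}{94 + 44}} = \frac{84934}{52 \cdot \frac{1}{138}} = \frac{84934}{\frac{26}{69}} = 84934 \cdot \frac{69}{26} = \frac{2930223}{13}$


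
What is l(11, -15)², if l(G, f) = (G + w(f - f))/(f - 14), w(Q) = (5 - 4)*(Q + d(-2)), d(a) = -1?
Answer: 100/841 ≈ 0.11891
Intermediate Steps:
w(Q) = -1 + Q (w(Q) = (5 - 4)*(Q - 1) = 1*(-1 + Q) = -1 + Q)
l(G, f) = (-1 + G)/(-14 + f) (l(G, f) = (G + (-1 + (f - f)))/(f - 14) = (G + (-1 + 0))/(-14 + f) = (G - 1)/(-14 + f) = (-1 + G)/(-14 + f))
l(11, -15)² = ((-1 + 11)/(-14 - 15))² = (10/(-29))² = (-1/29*10)² = (-10/29)² = 100/841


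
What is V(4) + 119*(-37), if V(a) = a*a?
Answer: -4387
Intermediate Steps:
V(a) = a**2
V(4) + 119*(-37) = 4**2 + 119*(-37) = 16 - 4403 = -4387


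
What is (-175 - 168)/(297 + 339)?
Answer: -343/636 ≈ -0.53931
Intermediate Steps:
(-175 - 168)/(297 + 339) = -343/636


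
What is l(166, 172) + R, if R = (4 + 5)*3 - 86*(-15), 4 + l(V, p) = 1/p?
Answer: 225837/172 ≈ 1313.0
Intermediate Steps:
l(V, p) = -4 + 1/p
R = 1317 (R = 9*3 + 1290 = 27 + 1290 = 1317)
l(166, 172) + R = (-4 + 1/172) + 1317 = -687/172 + 1317 = 225837/172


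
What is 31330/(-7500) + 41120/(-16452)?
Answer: -6865343/1028250 ≈ -6.6767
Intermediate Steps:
31330/(-7500) + 41120/(-16452) = 31330*(-1/7500) + 41120*(-1/16452) = -3133/750 - 10280/4113 = -6865343/1028250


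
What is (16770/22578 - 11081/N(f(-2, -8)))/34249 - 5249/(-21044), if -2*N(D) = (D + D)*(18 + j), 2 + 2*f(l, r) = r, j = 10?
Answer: 1675692113173/6780323506070 ≈ 0.24714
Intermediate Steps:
f(l, r) = -1 + r/2
N(D) = -28*D (N(D) = -(D + D)*(18 + 10)/2 = -2*D*28/2 = -28*D)
(16770/22578 - 11081/N(f(-2, -8)))/34249 - 5249/(-21044) = (16770/22578 - 11081*(-1/(28*(-1 + (½)*(-8)))))/34249 - 5249/(-21044) = (16770*(1/22578) - 11081*(-1/(28*(-1 - 4))))*(1/34249) - 5249*(-1/21044) = (2795/3763 - 11081/((-28*(-5))))*(1/34249) + 5249/21044 = (2795/3763 - 11081/140)*(1/34249) + 5249/21044 = (2795/3763 - 11081*1/140)*(1/34249) + 5249/21044 = (2795/3763 - 1583/20)*(1/34249) + 5249/21044 = -5900929/75260*1/34249 + 5249/21044 = -5900929/2577579740 + 5249/21044 = 1675692113173/6780323506070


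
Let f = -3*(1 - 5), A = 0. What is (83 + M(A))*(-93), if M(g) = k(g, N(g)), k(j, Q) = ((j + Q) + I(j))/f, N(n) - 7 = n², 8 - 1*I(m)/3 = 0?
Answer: -31837/4 ≈ -7959.3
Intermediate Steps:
I(m) = 24 (I(m) = 24 - 3*0 = 24 + 0 = 24)
f = 12 (f = -3*(-4) = 12)
N(n) = 7 + n²
k(j, Q) = 2 + Q/12 + j/12 (k(j, Q) = ((j + Q) + 24)/12 = ((Q + j) + 24)*(1/12) = (24 + Q + j)*(1/12) = 2 + Q/12 + j/12)
M(g) = 31/12 + g/12 + g²/12 (M(g) = 2 + (7 + g²)/12 + g/12 = 2 + (7/12 + g²/12) + g/12 = 31/12 + g/12 + g²/12)
(83 + M(A))*(-93) = (83 + (31/12 + (1/12)*0 + (1/12)*0²))*(-93) = (83 + (31/12 + 0 + (1/12)*0))*(-93) = (83 + (31/12 + 0 + 0))*(-93) = (83 + 31/12)*(-93) = (1027/12)*(-93) = -31837/4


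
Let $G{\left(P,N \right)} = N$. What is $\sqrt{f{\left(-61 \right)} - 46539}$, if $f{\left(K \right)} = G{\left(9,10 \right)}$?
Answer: $17 i \sqrt{161} \approx 215.71 i$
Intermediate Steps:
$f{\left(K \right)} = 10$
$\sqrt{f{\left(-61 \right)} - 46539} = \sqrt{10 - 46539} = \sqrt{-46529} = 17 i \sqrt{161}$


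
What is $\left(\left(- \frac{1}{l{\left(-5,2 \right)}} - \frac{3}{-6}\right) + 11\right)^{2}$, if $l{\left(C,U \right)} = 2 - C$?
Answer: $\frac{25281}{196} \approx 128.98$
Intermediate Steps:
$\left(\left(- \frac{1}{l{\left(-5,2 \right)}} - \frac{3}{-6}\right) + 11\right)^{2} = \left(\left(- \frac{1}{2 - -5} - \frac{3}{-6}\right) + 11\right)^{2} = \left(\left(- \frac{1}{2 + 5} - - \frac{1}{2}\right) + 11\right)^{2} = \left(\left(- \frac{1}{7} + \frac{1}{2}\right) + 11\right)^{2} = \left(\frac{5}{14} + 11\right)^{2} = \left(\frac{159}{14}\right)^{2} = \frac{25281}{196}$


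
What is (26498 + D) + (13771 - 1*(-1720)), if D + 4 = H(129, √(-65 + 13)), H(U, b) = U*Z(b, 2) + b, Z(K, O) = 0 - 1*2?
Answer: 41727 + 2*I*√13 ≈ 41727.0 + 7.2111*I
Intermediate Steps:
Z(K, O) = -2 (Z(K, O) = 0 - 2 = -2)
H(U, b) = b - 2*U (H(U, b) = U*(-2) + b = -2*U + b = b - 2*U)
D = -262 + 2*I*√13 (D = -4 + (√(-65 + 13) - 2*129) = -4 + (√(-52) - 258) = -4 + (2*I*√13 - 258) = -4 + (-258 + 2*I*√13) = -262 + 2*I*√13 ≈ -262.0 + 7.2111*I)
(26498 + D) + (13771 - 1*(-1720)) = (26498 + (-262 + 2*I*√13)) + (13771 - 1*(-1720)) = (26236 + 2*I*√13) + (13771 + 1720) = (26236 + 2*I*√13) + 15491 = 41727 + 2*I*√13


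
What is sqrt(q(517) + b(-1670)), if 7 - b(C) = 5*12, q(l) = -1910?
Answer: I*sqrt(1963) ≈ 44.306*I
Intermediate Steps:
b(C) = -53 (b(C) = 7 - 5*12 = 7 - 1*60 = 7 - 60 = -53)
sqrt(q(517) + b(-1670)) = sqrt(-1910 - 53) = sqrt(-1963) = I*sqrt(1963)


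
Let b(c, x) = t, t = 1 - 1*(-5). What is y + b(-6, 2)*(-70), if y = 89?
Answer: -331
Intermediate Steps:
t = 6 (t = 1 + 5 = 6)
b(c, x) = 6
y + b(-6, 2)*(-70) = 89 + 6*(-70) = 89 - 420 = -331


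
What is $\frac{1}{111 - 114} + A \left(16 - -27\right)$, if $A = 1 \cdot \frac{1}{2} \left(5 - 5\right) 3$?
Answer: $- \frac{1}{3} \approx -0.33333$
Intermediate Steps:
$A = 0$ ($A = 1 \cdot \frac{1}{2} \left(5 - 5\right) 3 = \frac{1}{2} \cdot 0 \cdot 3 = 0 \cdot 3 = 0$)
$\frac{1}{111 - 114} + A \left(16 - -27\right) = \frac{1}{111 - 114} + 0 \left(16 - -27\right) = \frac{1}{-3} + 0 \left(16 + 27\right) = - \frac{1}{3} + 0 \cdot 43 = - \frac{1}{3} + 0 = - \frac{1}{3}$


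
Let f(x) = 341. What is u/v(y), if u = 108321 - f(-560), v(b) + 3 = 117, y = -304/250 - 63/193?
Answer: 53990/57 ≈ 947.19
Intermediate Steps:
y = -37211/24125 (y = -304*1/250 - 63*1/193 = -152/125 - 63/193 = -37211/24125 ≈ -1.5424)
v(b) = 114 (v(b) = -3 + 117 = 114)
u = 107980 (u = 108321 - 1*341 = 108321 - 341 = 107980)
u/v(y) = 107980/114 = 107980*(1/114) = 53990/57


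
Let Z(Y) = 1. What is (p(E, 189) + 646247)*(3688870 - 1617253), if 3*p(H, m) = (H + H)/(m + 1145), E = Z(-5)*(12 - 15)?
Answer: 892963770951516/667 ≈ 1.3388e+12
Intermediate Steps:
E = -3 (E = 1*(12 - 15) = 1*(-3) = -3)
p(H, m) = 2*H/(3*(1145 + m)) (p(H, m) = ((H + H)/(m + 1145))/3 = ((2*H)/(1145 + m))/3 = (2*H/(1145 + m))/3 = 2*H/(3*(1145 + m)))
(p(E, 189) + 646247)*(3688870 - 1617253) = ((⅔)*(-3)/(1145 + 189) + 646247)*(3688870 - 1617253) = ((⅔)*(-3)/1334 + 646247)*2071617 = ((⅔)*(-3)*(1/1334) + 646247)*2071617 = (-1/667 + 646247)*2071617 = (431046748/667)*2071617 = 892963770951516/667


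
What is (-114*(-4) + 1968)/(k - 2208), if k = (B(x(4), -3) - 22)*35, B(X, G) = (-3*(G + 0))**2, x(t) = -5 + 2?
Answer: -2424/143 ≈ -16.951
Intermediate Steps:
x(t) = -3
B(X, G) = 9*G**2 (B(X, G) = (-3*G)**2 = 9*G**2)
k = 2065 (k = (9*(-3)**2 - 22)*35 = (9*9 - 22)*35 = (81 - 22)*35 = 59*35 = 2065)
(-114*(-4) + 1968)/(k - 2208) = (-114*(-4) + 1968)/(2065 - 2208) = (456 + 1968)/(-143) = 2424*(-1/143) = -2424/143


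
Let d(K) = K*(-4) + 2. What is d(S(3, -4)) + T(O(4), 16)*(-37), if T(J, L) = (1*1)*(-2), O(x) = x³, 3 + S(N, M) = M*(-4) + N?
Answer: 12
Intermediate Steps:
S(N, M) = -3 + N - 4*M (S(N, M) = -3 + (M*(-4) + N) = -3 + (-4*M + N) = -3 + (N - 4*M) = -3 + N - 4*M)
d(K) = 2 - 4*K (d(K) = -4*K + 2 = 2 - 4*K)
T(J, L) = -2 (T(J, L) = 1*(-2) = -2)
d(S(3, -4)) + T(O(4), 16)*(-37) = (2 - 4*(-3 + 3 - 4*(-4))) - 2*(-37) = (2 - 4*(-3 + 3 + 16)) + 74 = (2 - 4*16) + 74 = (2 - 64) + 74 = -62 + 74 = 12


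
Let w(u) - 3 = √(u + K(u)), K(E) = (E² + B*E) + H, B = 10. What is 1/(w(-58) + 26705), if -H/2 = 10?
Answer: 1214/32423389 - √2706/713314558 ≈ 3.7369e-5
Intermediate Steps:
H = -20 (H = -2*10 = -20)
K(E) = -20 + E² + 10*E (K(E) = (E² + 10*E) - 20 = -20 + E² + 10*E)
w(u) = 3 + √(-20 + u² + 11*u) (w(u) = 3 + √(u + (-20 + u² + 10*u)) = 3 + √(-20 + u² + 11*u))
1/(w(-58) + 26705) = 1/((3 + √(-20 + (-58)² + 11*(-58))) + 26705) = 1/((3 + √(-20 + 3364 - 638)) + 26705) = 1/((3 + √2706) + 26705) = 1/(26708 + √2706)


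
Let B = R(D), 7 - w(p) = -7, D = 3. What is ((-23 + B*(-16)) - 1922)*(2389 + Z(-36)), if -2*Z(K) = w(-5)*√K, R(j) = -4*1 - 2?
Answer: -4417261 + 77658*I ≈ -4.4173e+6 + 77658.0*I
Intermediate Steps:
R(j) = -6 (R(j) = -4 - 2 = -6)
w(p) = 14 (w(p) = 7 - 1*(-7) = 7 + 7 = 14)
B = -6
Z(K) = -7*√K
((-23 + B*(-16)) - 1922)*(2389 + Z(-36)) = ((-23 - 6*(-16)) - 1922)*(2389 - 42*I) = ((-23 + 96) - 1922)*(2389 - 42*I) = (73 - 1922)*(2389 - 42*I) = -1849*(2389 - 42*I) = -4417261 + 77658*I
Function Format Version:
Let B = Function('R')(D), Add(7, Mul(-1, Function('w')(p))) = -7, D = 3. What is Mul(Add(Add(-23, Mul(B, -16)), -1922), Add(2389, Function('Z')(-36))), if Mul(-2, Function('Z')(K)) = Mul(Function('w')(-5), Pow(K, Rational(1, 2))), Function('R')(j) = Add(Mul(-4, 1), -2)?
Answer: Add(-4417261, Mul(77658, I)) ≈ Add(-4.4173e+6, Mul(77658., I))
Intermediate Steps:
Function('R')(j) = -6 (Function('R')(j) = Add(-4, -2) = -6)
Function('w')(p) = 14 (Function('w')(p) = Add(7, Mul(-1, -7)) = Add(7, 7) = 14)
B = -6
Function('Z')(K) = Mul(-7, Pow(K, Rational(1, 2))) (Function('Z')(K) = Mul(Rational(-1, 2), Mul(14, Pow(K, Rational(1, 2)))) = Mul(-7, Pow(K, Rational(1, 2))))
Mul(Add(Add(-23, Mul(B, -16)), -1922), Add(2389, Function('Z')(-36))) = Mul(Add(Add(-23, Mul(-6, -16)), -1922), Add(2389, Mul(-7, Pow(-36, Rational(1, 2))))) = Mul(Add(Add(-23, 96), -1922), Add(2389, Mul(-7, Mul(6, I)))) = Mul(Add(73, -1922), Add(2389, Mul(-42, I))) = Mul(-1849, Add(2389, Mul(-42, I))) = Add(-4417261, Mul(77658, I))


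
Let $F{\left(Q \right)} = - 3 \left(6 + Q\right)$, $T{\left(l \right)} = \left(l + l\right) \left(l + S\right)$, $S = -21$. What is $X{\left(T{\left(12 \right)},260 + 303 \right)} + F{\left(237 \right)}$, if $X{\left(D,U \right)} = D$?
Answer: $-945$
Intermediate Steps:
$T{\left(l \right)} = 2 l \left(-21 + l\right)$ ($T{\left(l \right)} = \left(l + l\right) \left(l - 21\right) = 2 l \left(-21 + l\right)$)
$F{\left(Q \right)} = -18 - 3 Q$
$X{\left(T{\left(12 \right)},260 + 303 \right)} + F{\left(237 \right)} = 2 \cdot 12 \left(-21 + 12\right) - 729 = 2 \cdot 12 \left(-9\right) - 729 = -216 - 729 = -945$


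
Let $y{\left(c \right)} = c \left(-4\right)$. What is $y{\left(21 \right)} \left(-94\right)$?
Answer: $7896$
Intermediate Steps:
$y{\left(c \right)} = - 4 c$
$y{\left(21 \right)} \left(-94\right) = \left(-4\right) 21 \left(-94\right) = \left(-84\right) \left(-94\right) = 7896$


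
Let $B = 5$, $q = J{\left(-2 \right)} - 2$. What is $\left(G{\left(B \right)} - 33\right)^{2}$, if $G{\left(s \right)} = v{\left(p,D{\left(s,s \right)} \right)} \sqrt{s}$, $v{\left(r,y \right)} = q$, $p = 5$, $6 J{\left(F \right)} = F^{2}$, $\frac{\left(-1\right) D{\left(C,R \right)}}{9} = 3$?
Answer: $\frac{9881}{9} + 88 \sqrt{5} \approx 1294.7$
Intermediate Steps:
$D{\left(C,R \right)} = -27$ ($D{\left(C,R \right)} = \left(-9\right) 3 = -27$)
$J{\left(F \right)} = \frac{F^{2}}{6}$
$q = - \frac{4}{3}$ ($q = \frac{\left(-2\right)^{2}}{6} - 2 = \frac{1}{6} \cdot 4 - 2 = \frac{2}{3} - 2 = - \frac{4}{3} \approx -1.3333$)
$v{\left(r,y \right)} = - \frac{4}{3}$
$G{\left(s \right)} = - \frac{4 \sqrt{s}}{3}$
$\left(G{\left(B \right)} - 33\right)^{2} = \left(- \frac{4 \sqrt{5}}{3} - 33\right)^{2} = \left(-33 - \frac{4 \sqrt{5}}{3}\right)^{2}$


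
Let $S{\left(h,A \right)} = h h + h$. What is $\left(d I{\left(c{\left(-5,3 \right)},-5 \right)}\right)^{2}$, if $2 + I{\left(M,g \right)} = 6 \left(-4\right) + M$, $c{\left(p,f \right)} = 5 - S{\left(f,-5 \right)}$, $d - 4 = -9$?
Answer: $27225$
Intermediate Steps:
$d = -5$ ($d = 4 - 9 = -5$)
$S{\left(h,A \right)} = h + h^{2}$ ($S{\left(h,A \right)} = h^{2} + h = h + h^{2}$)
$c{\left(p,f \right)} = 5 - f \left(1 + f\right)$
$I{\left(M,g \right)} = -26 + M$ ($I{\left(M,g \right)} = -2 + \left(6 \left(-4\right) + M\right) = -2 + \left(-24 + M\right) = -26 + M$)
$\left(d I{\left(c{\left(-5,3 \right)},-5 \right)}\right)^{2} = \left(- 5 \left(-26 + \left(5 - 3 \left(1 + 3\right)\right)\right)\right)^{2} = \left(- 5 \left(-26 + \left(5 - 3 \cdot 4\right)\right)\right)^{2} = \left(- 5 \left(-26 + \left(5 - 12\right)\right)\right)^{2} = \left(- 5 \left(-26 - 7\right)\right)^{2} = \left(\left(-5\right) \left(-33\right)\right)^{2} = 165^{2} = 27225$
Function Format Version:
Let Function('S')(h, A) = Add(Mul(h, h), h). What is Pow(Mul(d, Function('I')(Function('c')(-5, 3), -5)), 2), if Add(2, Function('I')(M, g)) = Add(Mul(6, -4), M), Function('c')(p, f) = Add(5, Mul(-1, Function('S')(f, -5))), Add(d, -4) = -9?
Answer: 27225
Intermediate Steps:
d = -5 (d = Add(4, -9) = -5)
Function('S')(h, A) = Add(h, Pow(h, 2)) (Function('S')(h, A) = Add(Pow(h, 2), h) = Add(h, Pow(h, 2)))
Function('c')(p, f) = Add(5, Mul(-1, f, Add(1, f))) (Function('c')(p, f) = Add(5, Mul(-1, Mul(f, Add(1, f)))) = Add(5, Mul(-1, f, Add(1, f))))
Function('I')(M, g) = Add(-26, M) (Function('I')(M, g) = Add(-2, Add(Mul(6, -4), M)) = Add(-2, Add(-24, M)) = Add(-26, M))
Pow(Mul(d, Function('I')(Function('c')(-5, 3), -5)), 2) = Pow(Mul(-5, Add(-26, Add(5, Mul(-1, 3, Add(1, 3))))), 2) = Pow(Mul(-5, Add(-26, Add(5, Mul(-1, 3, 4)))), 2) = Pow(Mul(-5, Add(-26, Add(5, -12))), 2) = Pow(Mul(-5, Add(-26, -7)), 2) = Pow(Mul(-5, -33), 2) = Pow(165, 2) = 27225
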